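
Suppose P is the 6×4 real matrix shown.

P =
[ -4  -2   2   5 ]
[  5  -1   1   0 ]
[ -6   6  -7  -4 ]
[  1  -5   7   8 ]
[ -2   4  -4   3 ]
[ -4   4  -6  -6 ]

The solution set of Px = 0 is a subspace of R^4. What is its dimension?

Row reduce to echelon form.
R2 ← R2 + (5/4)·R1: [0, -7/2, 7/2, 25/4]
R3 ← R3 − (3/2)·R1: [0, 9, -10, -23/2]
R4 ← R4 + (1/4)·R1: [0, -11/2, 15/2, 37/4]
R5 ← R5 − (1/2)·R1: [0, 5, -5, 1/2]
R6 ← R6 − R1: [0, 6, -8, -11]
R3 ← R3 + (18/7)·R2: [0, 0, -1, 32/7]
R4 ← R4 − (11/7)·R2: [0, 0, 2, -4/7]
R5 ← R5 + (10/7)·R2: [0, 0, 0, 66/7]
R6 ← R6 + (12/7)·R2: [0, 0, -2, -2/7]
R4 ← R4 + (2)·R3: [0, 0, 0, 60/7]
R6 ← R6 − (2)·R3: [0, 0, 0, -66/7]
R5 ← R5 − (11/10)·R4: [0, 0, 0, 0]
R6 ← R6 + (11/10)·R4: [0, 0, 0, 0]
4 nonzero rows, so rank(P) = 4.
P has 4 columns; by rank–nullity, nullity = 4 − 4 = 0.

0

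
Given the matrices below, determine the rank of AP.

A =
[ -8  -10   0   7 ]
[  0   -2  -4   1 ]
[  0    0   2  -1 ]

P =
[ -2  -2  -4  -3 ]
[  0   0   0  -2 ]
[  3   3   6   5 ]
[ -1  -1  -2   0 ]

2

First compute AP:
[[  9,   9,  18,  44],
 [-13, -13, -26, -16],
 [  7,   7,  14,  10]]
Now row reduce the product.
R2 ← R2 + (13/9)·R1: [0, 0, 0, 428/9]
R3 ← R3 − (7/9)·R1: [0, 0, 0, -218/9]
R3 ← R3 + (109/214)·R2: [0, 0, 0, 0]
2 nonzero rows, so rank(AP) = 2.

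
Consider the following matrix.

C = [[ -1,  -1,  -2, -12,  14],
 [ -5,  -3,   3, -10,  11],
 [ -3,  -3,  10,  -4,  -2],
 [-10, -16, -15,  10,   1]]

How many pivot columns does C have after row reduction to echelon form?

4

Row reduce to echelon form.
R2 ← R2 − (5)·R1: [0, 2, 13, 50, -59]
R3 ← R3 − (3)·R1: [0, 0, 16, 32, -44]
R4 ← R4 − (10)·R1: [0, -6, 5, 130, -139]
R4 ← R4 + (3)·R2: [0, 0, 44, 280, -316]
R4 ← R4 − (11/4)·R3: [0, 0, 0, 192, -195]
Echelon form has 4 nonzero rows, so rank(C) = 4.
Each nonzero row contributes one pivot column: 4 pivot columns.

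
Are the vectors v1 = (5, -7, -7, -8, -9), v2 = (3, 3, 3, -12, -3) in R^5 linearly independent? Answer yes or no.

Form the matrix with these vectors as rows and row reduce.
R2 ← R2 − (3/5)·R1: [0, 36/5, 36/5, -36/5, 12/5]
2 nonzero rows, so the 2 vectors span a space of dimension 2.
Since 2 = 2, the vectors are linearly independent.

yes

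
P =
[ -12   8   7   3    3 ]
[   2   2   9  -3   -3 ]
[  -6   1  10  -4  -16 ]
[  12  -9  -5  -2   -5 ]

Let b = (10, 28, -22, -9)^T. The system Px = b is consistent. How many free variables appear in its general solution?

1

Row reduce the augmented matrix [P | b].
R2 ← R2 + (1/6)·R1: [0, 10/3, 61/6, -5/2, -5/2, 89/3]
R3 ← R3 − (1/2)·R1: [0, -3, 13/2, -11/2, -35/2, -27]
R4 ← R4 + R1: [0, -1, 2, 1, -2, 1]
R3 ← R3 + (9/10)·R2: [0, 0, 313/20, -31/4, -79/4, -3/10]
R4 ← R4 + (3/10)·R2: [0, 0, 101/20, 1/4, -11/4, 99/10]
R4 ← R4 − (101/313)·R3: [0, 0, 0, 861/313, 1134/313, 3129/313]
The echelon form has 4 nonzero rows, and every pivot lies in the first 5 columns, so rank(P) = rank([P|b]) = 4.
The system is consistent.
Free variables = (unknowns) − (rank) = 5 − 4 = 1.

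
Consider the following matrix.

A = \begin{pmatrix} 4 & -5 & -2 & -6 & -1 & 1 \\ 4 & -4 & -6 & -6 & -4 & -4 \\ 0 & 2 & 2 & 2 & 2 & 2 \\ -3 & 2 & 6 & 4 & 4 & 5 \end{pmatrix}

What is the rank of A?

Row reduce to echelon form.
R2 ← R2 − R1: [0, 1, -4, 0, -3, -5]
R4 ← R4 + (3/4)·R1: [0, -7/4, 9/2, -1/2, 13/4, 23/4]
R3 ← R3 − (2)·R2: [0, 0, 10, 2, 8, 12]
R4 ← R4 + (7/4)·R2: [0, 0, -5/2, -1/2, -2, -3]
R4 ← R4 + (1/4)·R3: [0, 0, 0, 0, 0, 0]
Echelon form has 3 nonzero rows, so rank(A) = 3.

3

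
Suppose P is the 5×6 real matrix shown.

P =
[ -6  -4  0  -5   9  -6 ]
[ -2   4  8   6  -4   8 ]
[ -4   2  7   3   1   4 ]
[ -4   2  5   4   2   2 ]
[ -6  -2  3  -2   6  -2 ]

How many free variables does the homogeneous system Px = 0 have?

Row reduce to echelon form.
R2 ← R2 − (1/3)·R1: [0, 16/3, 8, 23/3, -7, 10]
R3 ← R3 − (2/3)·R1: [0, 14/3, 7, 19/3, -5, 8]
R4 ← R4 − (2/3)·R1: [0, 14/3, 5, 22/3, -4, 6]
R5 ← R5 − R1: [0, 2, 3, 3, -3, 4]
R3 ← R3 − (7/8)·R2: [0, 0, 0, -3/8, 9/8, -3/4]
R4 ← R4 − (7/8)·R2: [0, 0, -2, 5/8, 17/8, -11/4]
R5 ← R5 − (3/8)·R2: [0, 0, 0, 1/8, -3/8, 1/4]
Swap R3 ↔ R4
R5 ← R5 + (1/3)·R4: [0, 0, 0, 0, 0, 0]
4 nonzero rows, so rank(P) = 4.
P has 6 columns; by rank–nullity, nullity = 6 − 4 = 2.

2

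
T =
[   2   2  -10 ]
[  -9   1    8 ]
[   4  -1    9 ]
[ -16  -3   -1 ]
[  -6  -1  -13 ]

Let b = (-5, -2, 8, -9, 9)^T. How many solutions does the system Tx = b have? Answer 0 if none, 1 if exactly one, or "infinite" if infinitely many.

Row reduce the augmented matrix [T | b].
R2 ← R2 + (9/2)·R1: [0, 10, -37, -49/2]
R3 ← R3 − (2)·R1: [0, -5, 29, 18]
R4 ← R4 + (8)·R1: [0, 13, -81, -49]
R5 ← R5 + (3)·R1: [0, 5, -43, -6]
R3 ← R3 + (1/2)·R2: [0, 0, 21/2, 23/4]
R4 ← R4 − (13/10)·R2: [0, 0, -329/10, -343/20]
R5 ← R5 − (1/2)·R2: [0, 0, -49/2, 25/4]
R4 ← R4 + (47/15)·R3: [0, 0, 0, 13/15]
R5 ← R5 + (7/3)·R3: [0, 0, 0, 59/3]
R5 ← R5 − (295/13)·R4: [0, 0, 0, 0]
The echelon form has 4 nonzero rows; the last pivot sits in the augmented column, so rank(T) = 3 but rank([T|b]) = 4.
Since the ranks differ, the system is inconsistent.
It has no solutions.

0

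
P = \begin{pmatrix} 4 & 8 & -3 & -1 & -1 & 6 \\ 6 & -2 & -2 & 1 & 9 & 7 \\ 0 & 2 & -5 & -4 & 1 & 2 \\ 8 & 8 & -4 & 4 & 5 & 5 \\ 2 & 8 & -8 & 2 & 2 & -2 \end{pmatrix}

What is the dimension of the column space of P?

Row reduce to echelon form.
R2 ← R2 − (3/2)·R1: [0, -14, 5/2, 5/2, 21/2, -2]
R4 ← R4 − (2)·R1: [0, -8, 2, 6, 7, -7]
R5 ← R5 − (1/2)·R1: [0, 4, -13/2, 5/2, 5/2, -5]
R3 ← R3 + (1/7)·R2: [0, 0, -65/14, -51/14, 5/2, 12/7]
R4 ← R4 − (4/7)·R2: [0, 0, 4/7, 32/7, 1, -41/7]
R5 ← R5 + (2/7)·R2: [0, 0, -81/14, 45/14, 11/2, -39/7]
R4 ← R4 + (8/65)·R3: [0, 0, 0, 268/65, 17/13, -367/65]
R5 ← R5 − (81/65)·R3: [0, 0, 0, 504/65, 31/13, -501/65]
R5 ← R5 − (126/67)·R4: [0, 0, 0, 0, -5/67, 195/67]
Echelon form has 5 nonzero rows, so rank(P) = 5.
The column space has dimension equal to the rank: 5.

5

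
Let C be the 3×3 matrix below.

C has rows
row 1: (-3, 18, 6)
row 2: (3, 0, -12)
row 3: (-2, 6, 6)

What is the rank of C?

2

Row reduce to echelon form.
R2 ← R2 + R1: [0, 18, -6]
R3 ← R3 − (2/3)·R1: [0, -6, 2]
R3 ← R3 + (1/3)·R2: [0, 0, 0]
Echelon form has 2 nonzero rows, so rank(C) = 2.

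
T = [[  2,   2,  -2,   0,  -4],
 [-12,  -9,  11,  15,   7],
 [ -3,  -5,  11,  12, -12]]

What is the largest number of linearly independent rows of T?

3

Row reduce to echelon form.
R2 ← R2 + (6)·R1: [0, 3, -1, 15, -17]
R3 ← R3 + (3/2)·R1: [0, -2, 8, 12, -18]
R3 ← R3 + (2/3)·R2: [0, 0, 22/3, 22, -88/3]
Echelon form has 3 nonzero rows, so rank(T) = 3.
The rank gives the maximum number of linearly independent rows: 3.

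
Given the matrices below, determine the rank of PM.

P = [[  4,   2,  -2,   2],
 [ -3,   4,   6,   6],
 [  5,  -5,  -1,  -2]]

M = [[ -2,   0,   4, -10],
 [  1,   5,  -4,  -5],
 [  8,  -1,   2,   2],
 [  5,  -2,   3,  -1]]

First compute PM:
[[-12,   8,  10, -56],
 [ 88,   2,   2,  16],
 [-33, -20,  32, -25]]
Now row reduce the product.
R2 ← R2 + (22/3)·R1: [0, 182/3, 226/3, -1184/3]
R3 ← R3 − (11/4)·R1: [0, -42, 9/2, 129]
R3 ← R3 + (9/13)·R2: [0, 0, 1473/26, -1875/13]
3 nonzero rows, so rank(PM) = 3.

3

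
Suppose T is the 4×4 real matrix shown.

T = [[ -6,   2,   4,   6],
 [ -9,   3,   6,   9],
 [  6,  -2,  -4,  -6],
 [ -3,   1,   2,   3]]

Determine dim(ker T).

Row reduce to echelon form.
R2 ← R2 − (3/2)·R1: [0, 0, 0, 0]
R3 ← R3 + R1: [0, 0, 0, 0]
R4 ← R4 − (1/2)·R1: [0, 0, 0, 0]
1 nonzero row, so rank(T) = 1.
T has 4 columns; by rank–nullity, nullity = 4 − 1 = 3.

3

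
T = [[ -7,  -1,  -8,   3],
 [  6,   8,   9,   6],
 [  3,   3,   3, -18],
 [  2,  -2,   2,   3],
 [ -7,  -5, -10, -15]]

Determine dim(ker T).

Row reduce to echelon form.
R2 ← R2 + (6/7)·R1: [0, 50/7, 15/7, 60/7]
R3 ← R3 + (3/7)·R1: [0, 18/7, -3/7, -117/7]
R4 ← R4 + (2/7)·R1: [0, -16/7, -2/7, 27/7]
R5 ← R5 − R1: [0, -4, -2, -18]
R3 ← R3 − (9/25)·R2: [0, 0, -6/5, -99/5]
R4 ← R4 + (8/25)·R2: [0, 0, 2/5, 33/5]
R5 ← R5 + (14/25)·R2: [0, 0, -4/5, -66/5]
R4 ← R4 + (1/3)·R3: [0, 0, 0, 0]
R5 ← R5 − (2/3)·R3: [0, 0, 0, 0]
3 nonzero rows, so rank(T) = 3.
T has 4 columns; by rank–nullity, nullity = 4 − 3 = 1.

1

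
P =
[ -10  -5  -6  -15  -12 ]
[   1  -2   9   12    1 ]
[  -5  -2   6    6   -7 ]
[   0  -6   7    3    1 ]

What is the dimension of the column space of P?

Row reduce to echelon form.
R2 ← R2 + (1/10)·R1: [0, -5/2, 42/5, 21/2, -1/5]
R3 ← R3 − (1/2)·R1: [0, 1/2, 9, 27/2, -1]
R3 ← R3 + (1/5)·R2: [0, 0, 267/25, 78/5, -26/25]
R4 ← R4 − (12/5)·R2: [0, 0, -329/25, -111/5, 37/25]
R4 ← R4 + (329/267)·R3: [0, 0, 0, -265/89, 53/267]
Echelon form has 4 nonzero rows, so rank(P) = 4.
The column space has dimension equal to the rank: 4.

4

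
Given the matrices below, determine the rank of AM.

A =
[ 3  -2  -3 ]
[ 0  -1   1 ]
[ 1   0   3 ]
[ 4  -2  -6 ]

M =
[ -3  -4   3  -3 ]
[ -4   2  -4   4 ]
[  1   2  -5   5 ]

First compute AM:
[[ -4, -22,  32, -32],
 [  5,   0,  -1,   1],
 [  0,   2, -12,  12],
 [-10, -32,  50, -50]]
Now row reduce the product.
R2 ← R2 + (5/4)·R1: [0, -55/2, 39, -39]
R4 ← R4 − (5/2)·R1: [0, 23, -30, 30]
R3 ← R3 + (4/55)·R2: [0, 0, -504/55, 504/55]
R4 ← R4 + (46/55)·R2: [0, 0, 144/55, -144/55]
R4 ← R4 + (2/7)·R3: [0, 0, 0, 0]
3 nonzero rows, so rank(AM) = 3.

3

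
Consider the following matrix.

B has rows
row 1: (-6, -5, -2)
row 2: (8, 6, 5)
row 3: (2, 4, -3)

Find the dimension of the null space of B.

0

Row reduce to echelon form.
R2 ← R2 + (4/3)·R1: [0, -2/3, 7/3]
R3 ← R3 + (1/3)·R1: [0, 7/3, -11/3]
R3 ← R3 + (7/2)·R2: [0, 0, 9/2]
3 nonzero rows, so rank(B) = 3.
B has 3 columns; by rank–nullity, nullity = 3 − 3 = 0.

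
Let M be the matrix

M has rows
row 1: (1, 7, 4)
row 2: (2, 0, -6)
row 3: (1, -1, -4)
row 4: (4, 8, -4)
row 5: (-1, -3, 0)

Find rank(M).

Row reduce to echelon form.
R2 ← R2 − (2)·R1: [0, -14, -14]
R3 ← R3 − R1: [0, -8, -8]
R4 ← R4 − (4)·R1: [0, -20, -20]
R5 ← R5 + R1: [0, 4, 4]
R3 ← R3 − (4/7)·R2: [0, 0, 0]
R4 ← R4 − (10/7)·R2: [0, 0, 0]
R5 ← R5 + (2/7)·R2: [0, 0, 0]
Echelon form has 2 nonzero rows, so rank(M) = 2.

2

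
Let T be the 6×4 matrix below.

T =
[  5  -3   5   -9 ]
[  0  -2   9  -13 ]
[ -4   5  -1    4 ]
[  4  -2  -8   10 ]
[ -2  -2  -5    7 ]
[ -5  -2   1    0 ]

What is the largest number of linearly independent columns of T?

4

Row reduce to echelon form.
R3 ← R3 + (4/5)·R1: [0, 13/5, 3, -16/5]
R4 ← R4 − (4/5)·R1: [0, 2/5, -12, 86/5]
R5 ← R5 + (2/5)·R1: [0, -16/5, -3, 17/5]
R6 ← R6 + R1: [0, -5, 6, -9]
R3 ← R3 + (13/10)·R2: [0, 0, 147/10, -201/10]
R4 ← R4 + (1/5)·R2: [0, 0, -51/5, 73/5]
R5 ← R5 − (8/5)·R2: [0, 0, -87/5, 121/5]
R6 ← R6 − (5/2)·R2: [0, 0, -33/2, 47/2]
R4 ← R4 + (34/49)·R3: [0, 0, 0, 32/49]
R5 ← R5 + (58/49)·R3: [0, 0, 0, 20/49]
R6 ← R6 + (55/49)·R3: [0, 0, 0, 46/49]
R5 ← R5 − (5/8)·R4: [0, 0, 0, 0]
R6 ← R6 − (23/16)·R4: [0, 0, 0, 0]
Echelon form has 4 nonzero rows, so rank(T) = 4.
The rank gives the maximum number of linearly independent columns: 4.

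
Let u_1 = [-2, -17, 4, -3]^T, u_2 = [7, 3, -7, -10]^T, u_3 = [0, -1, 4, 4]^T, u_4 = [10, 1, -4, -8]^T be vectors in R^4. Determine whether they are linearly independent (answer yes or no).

yes

Form the matrix with these vectors as rows and row reduce.
R2 ← R2 + (7/2)·R1: [0, -113/2, 7, -41/2]
R4 ← R4 + (5)·R1: [0, -84, 16, -23]
R3 ← R3 − (2/113)·R2: [0, 0, 438/113, 493/113]
R4 ← R4 − (168/113)·R2: [0, 0, 632/113, 845/113]
R4 ← R4 − (316/219)·R3: [0, 0, 0, 259/219]
4 nonzero rows, so the 4 vectors span a space of dimension 4.
Since 4 = 4, the vectors are linearly independent.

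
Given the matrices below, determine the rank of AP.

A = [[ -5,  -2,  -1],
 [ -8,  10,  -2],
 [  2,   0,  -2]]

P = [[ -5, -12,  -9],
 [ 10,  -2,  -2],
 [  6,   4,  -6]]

First compute AP:
[[ -1,  60,  55],
 [128,  68,  64],
 [-22, -32,  -6]]
Now row reduce the product.
R2 ← R2 + (128)·R1: [0, 7748, 7104]
R3 ← R3 − (22)·R1: [0, -1352, -1216]
R3 ← R3 + (26/149)·R2: [0, 0, 3520/149]
3 nonzero rows, so rank(AP) = 3.

3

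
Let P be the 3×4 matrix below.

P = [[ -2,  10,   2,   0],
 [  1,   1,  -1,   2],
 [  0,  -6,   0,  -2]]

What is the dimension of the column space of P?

Row reduce to echelon form.
R2 ← R2 + (1/2)·R1: [0, 6, 0, 2]
R3 ← R3 + R2: [0, 0, 0, 0]
Echelon form has 2 nonzero rows, so rank(P) = 2.
The column space has dimension equal to the rank: 2.

2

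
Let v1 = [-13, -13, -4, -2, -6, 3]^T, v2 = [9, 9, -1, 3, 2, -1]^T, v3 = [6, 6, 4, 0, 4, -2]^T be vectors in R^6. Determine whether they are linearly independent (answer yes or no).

Form the matrix with these vectors as rows and row reduce.
R2 ← R2 + (9/13)·R1: [0, 0, -49/13, 21/13, -28/13, 14/13]
R3 ← R3 + (6/13)·R1: [0, 0, 28/13, -12/13, 16/13, -8/13]
R3 ← R3 + (4/7)·R2: [0, 0, 0, 0, 0, 0]
2 nonzero rows, so the 3 vectors span a space of dimension 2.
Since 2 < 3, the vectors are linearly dependent.

no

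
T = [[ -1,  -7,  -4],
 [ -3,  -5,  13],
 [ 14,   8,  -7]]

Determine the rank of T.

3

Row reduce to echelon form.
R2 ← R2 − (3)·R1: [0, 16, 25]
R3 ← R3 + (14)·R1: [0, -90, -63]
R3 ← R3 + (45/8)·R2: [0, 0, 621/8]
Echelon form has 3 nonzero rows, so rank(T) = 3.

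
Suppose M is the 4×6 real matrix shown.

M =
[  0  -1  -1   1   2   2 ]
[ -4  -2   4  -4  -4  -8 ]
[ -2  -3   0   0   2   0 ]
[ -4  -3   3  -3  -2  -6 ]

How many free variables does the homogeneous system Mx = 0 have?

Row reduce to echelon form.
Swap R1 ↔ R2
R3 ← R3 − (1/2)·R1: [0, -2, -2, 2, 4, 4]
R4 ← R4 − R1: [0, -1, -1, 1, 2, 2]
R3 ← R3 − (2)·R2: [0, 0, 0, 0, 0, 0]
R4 ← R4 − R2: [0, 0, 0, 0, 0, 0]
2 nonzero rows, so rank(M) = 2.
M has 6 columns; by rank–nullity, nullity = 6 − 2 = 4.

4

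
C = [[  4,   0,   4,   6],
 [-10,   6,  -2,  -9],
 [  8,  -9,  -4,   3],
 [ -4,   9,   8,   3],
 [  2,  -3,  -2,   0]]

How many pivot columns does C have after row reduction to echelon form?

Row reduce to echelon form.
R2 ← R2 + (5/2)·R1: [0, 6, 8, 6]
R3 ← R3 − (2)·R1: [0, -9, -12, -9]
R4 ← R4 + R1: [0, 9, 12, 9]
R5 ← R5 − (1/2)·R1: [0, -3, -4, -3]
R3 ← R3 + (3/2)·R2: [0, 0, 0, 0]
R4 ← R4 − (3/2)·R2: [0, 0, 0, 0]
R5 ← R5 + (1/2)·R2: [0, 0, 0, 0]
Echelon form has 2 nonzero rows, so rank(C) = 2.
Each nonzero row contributes one pivot column: 2 pivot columns.

2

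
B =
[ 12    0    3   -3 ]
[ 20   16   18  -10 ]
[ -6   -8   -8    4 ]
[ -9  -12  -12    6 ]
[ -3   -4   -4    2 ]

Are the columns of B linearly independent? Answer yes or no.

Row reduce B to echelon form.
R2 ← R2 − (5/3)·R1: [0, 16, 13, -5]
R3 ← R3 + (1/2)·R1: [0, -8, -13/2, 5/2]
R4 ← R4 + (3/4)·R1: [0, -12, -39/4, 15/4]
R5 ← R5 + (1/4)·R1: [0, -4, -13/4, 5/4]
R3 ← R3 + (1/2)·R2: [0, 0, 0, 0]
R4 ← R4 + (3/4)·R2: [0, 0, 0, 0]
R5 ← R5 + (1/4)·R2: [0, 0, 0, 0]
2 pivots among 4 columns.
Only 2 < 4 pivot columns, so the columns are linearly dependent.

no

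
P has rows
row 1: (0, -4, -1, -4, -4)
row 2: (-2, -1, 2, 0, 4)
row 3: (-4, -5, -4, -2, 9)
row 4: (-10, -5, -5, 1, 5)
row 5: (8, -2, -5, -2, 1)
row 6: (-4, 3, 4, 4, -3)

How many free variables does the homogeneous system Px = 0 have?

Row reduce to echelon form.
Swap R1 ↔ R2
R3 ← R3 − (2)·R1: [0, -3, -8, -2, 1]
R4 ← R4 − (5)·R1: [0, 0, -15, 1, -15]
R5 ← R5 + (4)·R1: [0, -6, 3, -2, 17]
R6 ← R6 − (2)·R1: [0, 5, 0, 4, -11]
R3 ← R3 − (3/4)·R2: [0, 0, -29/4, 1, 4]
R5 ← R5 − (3/2)·R2: [0, 0, 9/2, 4, 23]
R6 ← R6 + (5/4)·R2: [0, 0, -5/4, -1, -16]
R4 ← R4 − (60/29)·R3: [0, 0, 0, -31/29, -675/29]
R5 ← R5 + (18/29)·R3: [0, 0, 0, 134/29, 739/29]
R6 ← R6 − (5/29)·R3: [0, 0, 0, -34/29, -484/29]
R5 ← R5 + (134/31)·R4: [0, 0, 0, 0, -2329/31]
R6 ← R6 − (34/31)·R4: [0, 0, 0, 0, 274/31]
R6 ← R6 + (2/17)·R5: [0, 0, 0, 0, 0]
5 nonzero rows, so rank(P) = 5.
P has 5 columns; by rank–nullity, nullity = 5 − 5 = 0.

0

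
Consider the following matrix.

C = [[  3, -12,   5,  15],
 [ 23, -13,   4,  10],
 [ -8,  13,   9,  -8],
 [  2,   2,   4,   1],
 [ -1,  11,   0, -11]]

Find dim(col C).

4

Row reduce to echelon form.
R2 ← R2 − (23/3)·R1: [0, 79, -103/3, -105]
R3 ← R3 + (8/3)·R1: [0, -19, 67/3, 32]
R4 ← R4 − (2/3)·R1: [0, 10, 2/3, -9]
R5 ← R5 + (1/3)·R1: [0, 7, 5/3, -6]
R3 ← R3 + (19/79)·R2: [0, 0, 1112/79, 533/79]
R4 ← R4 − (10/79)·R2: [0, 0, 396/79, 339/79]
R5 ← R5 − (7/79)·R2: [0, 0, 372/79, 261/79]
R4 ← R4 − (99/278)·R3: [0, 0, 0, 525/278]
R5 ← R5 − (93/278)·R3: [0, 0, 0, 291/278]
R5 ← R5 − (97/175)·R4: [0, 0, 0, 0]
Echelon form has 4 nonzero rows, so rank(C) = 4.
The column space has dimension equal to the rank: 4.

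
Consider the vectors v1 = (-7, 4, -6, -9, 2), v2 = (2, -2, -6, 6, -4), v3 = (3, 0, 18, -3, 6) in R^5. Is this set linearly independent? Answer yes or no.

Form the matrix with these vectors as rows and row reduce.
R2 ← R2 + (2/7)·R1: [0, -6/7, -54/7, 24/7, -24/7]
R3 ← R3 + (3/7)·R1: [0, 12/7, 108/7, -48/7, 48/7]
R3 ← R3 + (2)·R2: [0, 0, 0, 0, 0]
2 nonzero rows, so the 3 vectors span a space of dimension 2.
Since 2 < 3, the vectors are linearly dependent.

no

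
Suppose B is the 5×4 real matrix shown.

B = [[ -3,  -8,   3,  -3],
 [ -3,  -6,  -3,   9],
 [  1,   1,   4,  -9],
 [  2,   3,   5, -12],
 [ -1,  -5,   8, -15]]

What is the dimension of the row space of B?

2

Row reduce to echelon form.
R2 ← R2 − R1: [0, 2, -6, 12]
R3 ← R3 + (1/3)·R1: [0, -5/3, 5, -10]
R4 ← R4 + (2/3)·R1: [0, -7/3, 7, -14]
R5 ← R5 − (1/3)·R1: [0, -7/3, 7, -14]
R3 ← R3 + (5/6)·R2: [0, 0, 0, 0]
R4 ← R4 + (7/6)·R2: [0, 0, 0, 0]
R5 ← R5 + (7/6)·R2: [0, 0, 0, 0]
Echelon form has 2 nonzero rows, so rank(B) = 2.
The row space has dimension equal to the rank: 2.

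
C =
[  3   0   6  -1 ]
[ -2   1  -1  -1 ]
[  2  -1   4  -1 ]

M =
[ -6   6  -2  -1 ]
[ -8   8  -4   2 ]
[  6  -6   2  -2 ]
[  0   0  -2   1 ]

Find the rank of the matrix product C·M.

First compute CM:
[[ 18, -18,   8, -16],
 [ -2,   2,   0,   5],
 [ 20, -20,  10, -13]]
Now row reduce the product.
R2 ← R2 + (1/9)·R1: [0, 0, 8/9, 29/9]
R3 ← R3 − (10/9)·R1: [0, 0, 10/9, 43/9]
R3 ← R3 − (5/4)·R2: [0, 0, 0, 3/4]
3 nonzero rows, so rank(CM) = 3.

3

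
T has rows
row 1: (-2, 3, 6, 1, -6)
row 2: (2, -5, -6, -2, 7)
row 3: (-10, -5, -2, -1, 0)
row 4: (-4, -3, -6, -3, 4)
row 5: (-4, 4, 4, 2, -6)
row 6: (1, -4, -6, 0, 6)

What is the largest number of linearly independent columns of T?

Row reduce to echelon form.
R2 ← R2 + R1: [0, -2, 0, -1, 1]
R3 ← R3 − (5)·R1: [0, -20, -32, -6, 30]
R4 ← R4 − (2)·R1: [0, -9, -18, -5, 16]
R5 ← R5 − (2)·R1: [0, -2, -8, 0, 6]
R6 ← R6 + (1/2)·R1: [0, -5/2, -3, 1/2, 3]
R3 ← R3 − (10)·R2: [0, 0, -32, 4, 20]
R4 ← R4 − (9/2)·R2: [0, 0, -18, -1/2, 23/2]
R5 ← R5 − R2: [0, 0, -8, 1, 5]
R6 ← R6 − (5/4)·R2: [0, 0, -3, 7/4, 7/4]
R4 ← R4 − (9/16)·R3: [0, 0, 0, -11/4, 1/4]
R5 ← R5 − (1/4)·R3: [0, 0, 0, 0, 0]
R6 ← R6 − (3/32)·R3: [0, 0, 0, 11/8, -1/8]
R6 ← R6 + (1/2)·R4: [0, 0, 0, 0, 0]
Echelon form has 4 nonzero rows, so rank(T) = 4.
The rank gives the maximum number of linearly independent columns: 4.

4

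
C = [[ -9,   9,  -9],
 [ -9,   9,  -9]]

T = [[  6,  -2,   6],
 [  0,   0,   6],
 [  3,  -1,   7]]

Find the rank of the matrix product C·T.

First compute CT:
[[-81,  27, -63],
 [-81,  27, -63]]
Now row reduce the product.
R2 ← R2 − R1: [0, 0, 0]
1 nonzero row, so rank(CT) = 1.

1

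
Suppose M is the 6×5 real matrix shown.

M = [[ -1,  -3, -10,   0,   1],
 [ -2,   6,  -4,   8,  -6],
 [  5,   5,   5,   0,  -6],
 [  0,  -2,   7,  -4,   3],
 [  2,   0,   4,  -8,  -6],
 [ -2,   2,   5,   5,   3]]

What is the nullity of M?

1

Row reduce to echelon form.
R2 ← R2 − (2)·R1: [0, 12, 16, 8, -8]
R3 ← R3 + (5)·R1: [0, -10, -45, 0, -1]
R5 ← R5 + (2)·R1: [0, -6, -16, -8, -4]
R6 ← R6 − (2)·R1: [0, 8, 25, 5, 1]
R3 ← R3 + (5/6)·R2: [0, 0, -95/3, 20/3, -23/3]
R4 ← R4 + (1/6)·R2: [0, 0, 29/3, -8/3, 5/3]
R5 ← R5 + (1/2)·R2: [0, 0, -8, -4, -8]
R6 ← R6 − (2/3)·R2: [0, 0, 43/3, -1/3, 19/3]
R4 ← R4 + (29/95)·R3: [0, 0, 0, -12/19, -64/95]
R5 ← R5 − (24/95)·R3: [0, 0, 0, -108/19, -576/95]
R6 ← R6 + (43/95)·R3: [0, 0, 0, 51/19, 272/95]
R5 ← R5 − (9)·R4: [0, 0, 0, 0, 0]
R6 ← R6 + (17/4)·R4: [0, 0, 0, 0, 0]
4 nonzero rows, so rank(M) = 4.
M has 5 columns; by rank–nullity, nullity = 5 − 4 = 1.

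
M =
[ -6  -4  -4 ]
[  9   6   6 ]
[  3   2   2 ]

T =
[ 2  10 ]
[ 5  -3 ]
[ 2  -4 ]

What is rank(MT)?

1

First compute MT:
[[-40, -32],
 [ 60,  48],
 [ 20,  16]]
Now row reduce the product.
R2 ← R2 + (3/2)·R1: [0, 0]
R3 ← R3 + (1/2)·R1: [0, 0]
1 nonzero row, so rank(MT) = 1.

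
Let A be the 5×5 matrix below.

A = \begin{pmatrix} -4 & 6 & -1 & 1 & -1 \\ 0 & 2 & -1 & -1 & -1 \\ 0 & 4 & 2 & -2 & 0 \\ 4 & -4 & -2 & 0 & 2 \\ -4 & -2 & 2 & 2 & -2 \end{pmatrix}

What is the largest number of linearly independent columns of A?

4

Row reduce to echelon form.
R4 ← R4 + R1: [0, 2, -3, 1, 1]
R5 ← R5 − R1: [0, -8, 3, 1, -1]
R3 ← R3 − (2)·R2: [0, 0, 4, 0, 2]
R4 ← R4 − R2: [0, 0, -2, 2, 2]
R5 ← R5 + (4)·R2: [0, 0, -1, -3, -5]
R4 ← R4 + (1/2)·R3: [0, 0, 0, 2, 3]
R5 ← R5 + (1/4)·R3: [0, 0, 0, -3, -9/2]
R5 ← R5 + (3/2)·R4: [0, 0, 0, 0, 0]
Echelon form has 4 nonzero rows, so rank(A) = 4.
The rank gives the maximum number of linearly independent columns: 4.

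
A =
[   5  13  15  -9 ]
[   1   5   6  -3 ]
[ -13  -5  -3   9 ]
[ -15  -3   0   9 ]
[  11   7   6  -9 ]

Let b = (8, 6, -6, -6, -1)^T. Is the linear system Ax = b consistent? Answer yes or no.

no

Row reduce the augmented matrix [A | b].
R2 ← R2 − (1/5)·R1: [0, 12/5, 3, -6/5, 22/5]
R3 ← R3 + (13/5)·R1: [0, 144/5, 36, -72/5, 74/5]
R4 ← R4 + (3)·R1: [0, 36, 45, -18, 18]
R5 ← R5 − (11/5)·R1: [0, -108/5, -27, 54/5, -93/5]
R3 ← R3 − (12)·R2: [0, 0, 0, 0, -38]
R4 ← R4 − (15)·R2: [0, 0, 0, 0, -48]
R5 ← R5 + (9)·R2: [0, 0, 0, 0, 21]
R4 ← R4 − (24/19)·R3: [0, 0, 0, 0, 0]
R5 ← R5 + (21/38)·R3: [0, 0, 0, 0, 0]
The echelon form has 3 nonzero rows; the last pivot sits in the augmented column, so rank(A) = 2 but rank([A|b]) = 3.
Since the ranks differ, the system is inconsistent.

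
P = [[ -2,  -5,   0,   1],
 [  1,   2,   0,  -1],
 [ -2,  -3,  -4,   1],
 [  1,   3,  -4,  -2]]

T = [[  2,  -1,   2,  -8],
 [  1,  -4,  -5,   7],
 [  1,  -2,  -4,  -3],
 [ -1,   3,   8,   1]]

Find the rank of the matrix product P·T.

3

First compute PT:
[[-10,  25,  29, -18],
 [  5, -12, -16,   5],
 [-12,  25,  35,   8],
 [  3, -11, -13,  23]]
Now row reduce the product.
R2 ← R2 + (1/2)·R1: [0, 1/2, -3/2, -4]
R3 ← R3 − (6/5)·R1: [0, -5, 1/5, 148/5]
R4 ← R4 + (3/10)·R1: [0, -7/2, -43/10, 88/5]
R3 ← R3 + (10)·R2: [0, 0, -74/5, -52/5]
R4 ← R4 + (7)·R2: [0, 0, -74/5, -52/5]
R4 ← R4 − R3: [0, 0, 0, 0]
3 nonzero rows, so rank(PT) = 3.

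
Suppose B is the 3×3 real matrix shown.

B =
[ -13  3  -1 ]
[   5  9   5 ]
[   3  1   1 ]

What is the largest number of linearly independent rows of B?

Row reduce to echelon form.
R2 ← R2 + (5/13)·R1: [0, 132/13, 60/13]
R3 ← R3 + (3/13)·R1: [0, 22/13, 10/13]
R3 ← R3 − (1/6)·R2: [0, 0, 0]
Echelon form has 2 nonzero rows, so rank(B) = 2.
The rank gives the maximum number of linearly independent rows: 2.

2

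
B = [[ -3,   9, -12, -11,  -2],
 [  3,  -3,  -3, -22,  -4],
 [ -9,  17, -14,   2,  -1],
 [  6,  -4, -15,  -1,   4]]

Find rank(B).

Row reduce to echelon form.
R2 ← R2 + R1: [0, 6, -15, -33, -6]
R3 ← R3 − (3)·R1: [0, -10, 22, 35, 5]
R4 ← R4 + (2)·R1: [0, 14, -39, -23, 0]
R3 ← R3 + (5/3)·R2: [0, 0, -3, -20, -5]
R4 ← R4 − (7/3)·R2: [0, 0, -4, 54, 14]
R4 ← R4 − (4/3)·R3: [0, 0, 0, 242/3, 62/3]
Echelon form has 4 nonzero rows, so rank(B) = 4.

4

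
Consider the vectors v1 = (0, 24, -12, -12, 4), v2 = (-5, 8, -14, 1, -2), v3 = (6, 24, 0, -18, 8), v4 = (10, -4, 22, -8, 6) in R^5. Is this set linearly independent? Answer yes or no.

no

Form the matrix with these vectors as rows and row reduce.
Swap R1 ↔ R2
R3 ← R3 + (6/5)·R1: [0, 168/5, -84/5, -84/5, 28/5]
R4 ← R4 + (2)·R1: [0, 12, -6, -6, 2]
R3 ← R3 − (7/5)·R2: [0, 0, 0, 0, 0]
R4 ← R4 − (1/2)·R2: [0, 0, 0, 0, 0]
2 nonzero rows, so the 4 vectors span a space of dimension 2.
Since 2 < 4, the vectors are linearly dependent.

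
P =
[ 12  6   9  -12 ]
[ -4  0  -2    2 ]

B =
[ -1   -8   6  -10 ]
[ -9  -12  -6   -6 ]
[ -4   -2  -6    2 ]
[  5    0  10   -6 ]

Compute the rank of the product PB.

First compute PB:
[[-162, -186, -138, -66],
 [ 22,  36,   8,  24]]
Now row reduce the product.
R2 ← R2 + (11/81)·R1: [0, 290/27, -290/27, 406/27]
2 nonzero rows, so rank(PB) = 2.

2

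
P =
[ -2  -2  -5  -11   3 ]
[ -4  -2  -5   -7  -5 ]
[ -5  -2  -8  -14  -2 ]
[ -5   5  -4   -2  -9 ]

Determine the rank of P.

Row reduce to echelon form.
R2 ← R2 − (2)·R1: [0, 2, 5, 15, -11]
R3 ← R3 − (5/2)·R1: [0, 3, 9/2, 27/2, -19/2]
R4 ← R4 − (5/2)·R1: [0, 10, 17/2, 51/2, -33/2]
R3 ← R3 − (3/2)·R2: [0, 0, -3, -9, 7]
R4 ← R4 − (5)·R2: [0, 0, -33/2, -99/2, 77/2]
R4 ← R4 − (11/2)·R3: [0, 0, 0, 0, 0]
Echelon form has 3 nonzero rows, so rank(P) = 3.

3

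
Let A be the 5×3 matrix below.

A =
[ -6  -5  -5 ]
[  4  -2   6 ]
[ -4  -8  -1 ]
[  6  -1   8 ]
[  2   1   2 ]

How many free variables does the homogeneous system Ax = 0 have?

Row reduce to echelon form.
R2 ← R2 + (2/3)·R1: [0, -16/3, 8/3]
R3 ← R3 − (2/3)·R1: [0, -14/3, 7/3]
R4 ← R4 + R1: [0, -6, 3]
R5 ← R5 + (1/3)·R1: [0, -2/3, 1/3]
R3 ← R3 − (7/8)·R2: [0, 0, 0]
R4 ← R4 − (9/8)·R2: [0, 0, 0]
R5 ← R5 − (1/8)·R2: [0, 0, 0]
2 nonzero rows, so rank(A) = 2.
A has 3 columns; by rank–nullity, nullity = 3 − 2 = 1.

1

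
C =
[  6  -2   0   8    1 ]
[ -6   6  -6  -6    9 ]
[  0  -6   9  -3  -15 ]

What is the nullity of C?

3

Row reduce to echelon form.
R2 ← R2 + R1: [0, 4, -6, 2, 10]
R3 ← R3 + (3/2)·R2: [0, 0, 0, 0, 0]
2 nonzero rows, so rank(C) = 2.
C has 5 columns; by rank–nullity, nullity = 5 − 2 = 3.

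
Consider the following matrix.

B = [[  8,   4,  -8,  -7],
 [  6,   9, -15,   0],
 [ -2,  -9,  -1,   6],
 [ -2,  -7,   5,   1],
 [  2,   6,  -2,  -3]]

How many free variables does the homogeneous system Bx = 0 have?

Row reduce to echelon form.
R2 ← R2 − (3/4)·R1: [0, 6, -9, 21/4]
R3 ← R3 + (1/4)·R1: [0, -8, -3, 17/4]
R4 ← R4 + (1/4)·R1: [0, -6, 3, -3/4]
R5 ← R5 − (1/4)·R1: [0, 5, 0, -5/4]
R3 ← R3 + (4/3)·R2: [0, 0, -15, 45/4]
R4 ← R4 + R2: [0, 0, -6, 9/2]
R5 ← R5 − (5/6)·R2: [0, 0, 15/2, -45/8]
R4 ← R4 − (2/5)·R3: [0, 0, 0, 0]
R5 ← R5 + (1/2)·R3: [0, 0, 0, 0]
3 nonzero rows, so rank(B) = 3.
B has 4 columns; by rank–nullity, nullity = 4 − 3 = 1.

1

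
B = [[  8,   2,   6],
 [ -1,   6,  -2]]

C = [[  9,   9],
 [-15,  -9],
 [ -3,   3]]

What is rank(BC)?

2

First compute BC:
[[ 24,  72],
 [-93, -69]]
Now row reduce the product.
R2 ← R2 + (31/8)·R1: [0, 210]
2 nonzero rows, so rank(BC) = 2.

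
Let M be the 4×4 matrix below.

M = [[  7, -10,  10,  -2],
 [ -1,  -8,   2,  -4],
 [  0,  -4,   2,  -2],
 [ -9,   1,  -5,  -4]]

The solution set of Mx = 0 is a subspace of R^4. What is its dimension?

1

Row reduce to echelon form.
R2 ← R2 + (1/7)·R1: [0, -66/7, 24/7, -30/7]
R4 ← R4 + (9/7)·R1: [0, -83/7, 55/7, -46/7]
R3 ← R3 − (14/33)·R2: [0, 0, 6/11, -2/11]
R4 ← R4 − (83/66)·R2: [0, 0, 39/11, -13/11]
R4 ← R4 − (13/2)·R3: [0, 0, 0, 0]
3 nonzero rows, so rank(M) = 3.
M has 4 columns; by rank–nullity, nullity = 4 − 3 = 1.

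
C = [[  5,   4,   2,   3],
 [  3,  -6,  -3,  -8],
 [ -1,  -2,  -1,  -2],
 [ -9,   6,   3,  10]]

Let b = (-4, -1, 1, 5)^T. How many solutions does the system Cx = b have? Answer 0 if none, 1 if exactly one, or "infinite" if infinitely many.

infinite

Row reduce the augmented matrix [C | b].
R2 ← R2 − (3/5)·R1: [0, -42/5, -21/5, -49/5, 7/5]
R3 ← R3 + (1/5)·R1: [0, -6/5, -3/5, -7/5, 1/5]
R4 ← R4 + (9/5)·R1: [0, 66/5, 33/5, 77/5, -11/5]
R3 ← R3 − (1/7)·R2: [0, 0, 0, 0, 0]
R4 ← R4 + (11/7)·R2: [0, 0, 0, 0, 0]
The echelon form has 2 nonzero rows, and every pivot lies in the first 4 columns, so rank(C) = rank([C|b]) = 2.
The system is consistent.
rank = 2 < 4 unknowns, so there are infinitely many solutions.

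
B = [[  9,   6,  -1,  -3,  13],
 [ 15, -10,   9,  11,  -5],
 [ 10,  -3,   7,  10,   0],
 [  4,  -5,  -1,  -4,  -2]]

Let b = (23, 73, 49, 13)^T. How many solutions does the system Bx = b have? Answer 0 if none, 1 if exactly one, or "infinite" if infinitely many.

Row reduce the augmented matrix [B | b].
R2 ← R2 − (5/3)·R1: [0, -20, 32/3, 16, -80/3, 104/3]
R3 ← R3 − (10/9)·R1: [0, -29/3, 73/9, 40/3, -130/9, 211/9]
R4 ← R4 − (4/9)·R1: [0, -23/3, -5/9, -8/3, -70/9, 25/9]
R3 ← R3 − (29/60)·R2: [0, 0, 133/45, 28/5, -14/9, 301/45]
R4 ← R4 − (23/60)·R2: [0, 0, -209/45, -44/5, 22/9, -473/45]
R4 ← R4 + (11/7)·R3: [0, 0, 0, 0, 0, 0]
The echelon form has 3 nonzero rows, and every pivot lies in the first 5 columns, so rank(B) = rank([B|b]) = 3.
The system is consistent.
rank = 3 < 5 unknowns, so there are infinitely many solutions.

infinite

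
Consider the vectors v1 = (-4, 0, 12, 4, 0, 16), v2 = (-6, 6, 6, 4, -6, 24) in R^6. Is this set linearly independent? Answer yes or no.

yes

Form the matrix with these vectors as rows and row reduce.
R2 ← R2 − (3/2)·R1: [0, 6, -12, -2, -6, 0]
2 nonzero rows, so the 2 vectors span a space of dimension 2.
Since 2 = 2, the vectors are linearly independent.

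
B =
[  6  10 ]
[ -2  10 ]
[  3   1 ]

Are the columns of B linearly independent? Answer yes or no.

yes

Row reduce B to echelon form.
R2 ← R2 + (1/3)·R1: [0, 40/3]
R3 ← R3 − (1/2)·R1: [0, -4]
R3 ← R3 + (3/10)·R2: [0, 0]
2 pivots among 2 columns.
Every column is a pivot column, so the columns are linearly independent.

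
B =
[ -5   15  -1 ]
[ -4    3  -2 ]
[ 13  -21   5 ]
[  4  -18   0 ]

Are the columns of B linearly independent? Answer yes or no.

Row reduce B to echelon form.
R2 ← R2 − (4/5)·R1: [0, -9, -6/5]
R3 ← R3 + (13/5)·R1: [0, 18, 12/5]
R4 ← R4 + (4/5)·R1: [0, -6, -4/5]
R3 ← R3 + (2)·R2: [0, 0, 0]
R4 ← R4 − (2/3)·R2: [0, 0, 0]
2 pivots among 3 columns.
Only 2 < 3 pivot columns, so the columns are linearly dependent.

no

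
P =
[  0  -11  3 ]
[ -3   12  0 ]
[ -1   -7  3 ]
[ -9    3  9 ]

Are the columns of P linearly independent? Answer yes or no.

no

Row reduce P to echelon form.
Swap R1 ↔ R2
R3 ← R3 − (1/3)·R1: [0, -11, 3]
R4 ← R4 − (3)·R1: [0, -33, 9]
R3 ← R3 − R2: [0, 0, 0]
R4 ← R4 − (3)·R2: [0, 0, 0]
2 pivots among 3 columns.
Only 2 < 3 pivot columns, so the columns are linearly dependent.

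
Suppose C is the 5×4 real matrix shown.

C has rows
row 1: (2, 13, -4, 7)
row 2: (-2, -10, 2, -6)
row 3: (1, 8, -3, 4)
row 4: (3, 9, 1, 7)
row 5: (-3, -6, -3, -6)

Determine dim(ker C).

2

Row reduce to echelon form.
R2 ← R2 + R1: [0, 3, -2, 1]
R3 ← R3 − (1/2)·R1: [0, 3/2, -1, 1/2]
R4 ← R4 − (3/2)·R1: [0, -21/2, 7, -7/2]
R5 ← R5 + (3/2)·R1: [0, 27/2, -9, 9/2]
R3 ← R3 − (1/2)·R2: [0, 0, 0, 0]
R4 ← R4 + (7/2)·R2: [0, 0, 0, 0]
R5 ← R5 − (9/2)·R2: [0, 0, 0, 0]
2 nonzero rows, so rank(C) = 2.
C has 4 columns; by rank–nullity, nullity = 4 − 2 = 2.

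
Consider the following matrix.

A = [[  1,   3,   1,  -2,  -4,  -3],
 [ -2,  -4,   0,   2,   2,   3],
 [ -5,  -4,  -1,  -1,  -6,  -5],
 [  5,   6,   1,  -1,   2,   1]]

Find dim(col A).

Row reduce to echelon form.
R2 ← R2 + (2)·R1: [0, 2, 2, -2, -6, -3]
R3 ← R3 + (5)·R1: [0, 11, 4, -11, -26, -20]
R4 ← R4 − (5)·R1: [0, -9, -4, 9, 22, 16]
R3 ← R3 − (11/2)·R2: [0, 0, -7, 0, 7, -7/2]
R4 ← R4 + (9/2)·R2: [0, 0, 5, 0, -5, 5/2]
R4 ← R4 + (5/7)·R3: [0, 0, 0, 0, 0, 0]
Echelon form has 3 nonzero rows, so rank(A) = 3.
The column space has dimension equal to the rank: 3.

3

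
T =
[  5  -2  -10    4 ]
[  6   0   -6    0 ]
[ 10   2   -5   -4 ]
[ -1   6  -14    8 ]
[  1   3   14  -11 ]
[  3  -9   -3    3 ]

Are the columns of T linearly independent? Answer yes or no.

no

Row reduce T to echelon form.
R2 ← R2 − (6/5)·R1: [0, 12/5, 6, -24/5]
R3 ← R3 − (2)·R1: [0, 6, 15, -12]
R4 ← R4 + (1/5)·R1: [0, 28/5, -16, 44/5]
R5 ← R5 − (1/5)·R1: [0, 17/5, 16, -59/5]
R6 ← R6 − (3/5)·R1: [0, -39/5, 3, 3/5]
R3 ← R3 − (5/2)·R2: [0, 0, 0, 0]
R4 ← R4 − (7/3)·R2: [0, 0, -30, 20]
R5 ← R5 − (17/12)·R2: [0, 0, 15/2, -5]
R6 ← R6 + (13/4)·R2: [0, 0, 45/2, -15]
Swap R3 ↔ R4
R5 ← R5 + (1/4)·R3: [0, 0, 0, 0]
R6 ← R6 + (3/4)·R3: [0, 0, 0, 0]
3 pivots among 4 columns.
Only 3 < 4 pivot columns, so the columns are linearly dependent.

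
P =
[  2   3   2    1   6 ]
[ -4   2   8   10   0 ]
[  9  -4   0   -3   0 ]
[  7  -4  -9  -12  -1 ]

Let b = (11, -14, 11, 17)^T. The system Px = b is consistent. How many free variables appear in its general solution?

Row reduce the augmented matrix [P | b].
R2 ← R2 + (2)·R1: [0, 8, 12, 12, 12, 8]
R3 ← R3 − (9/2)·R1: [0, -35/2, -9, -15/2, -27, -77/2]
R4 ← R4 − (7/2)·R1: [0, -29/2, -16, -31/2, -22, -43/2]
R3 ← R3 + (35/16)·R2: [0, 0, 69/4, 75/4, -3/4, -21]
R4 ← R4 + (29/16)·R2: [0, 0, 23/4, 25/4, -1/4, -7]
R4 ← R4 − (1/3)·R3: [0, 0, 0, 0, 0, 0]
The echelon form has 3 nonzero rows, and every pivot lies in the first 5 columns, so rank(P) = rank([P|b]) = 3.
The system is consistent.
Free variables = (unknowns) − (rank) = 5 − 3 = 2.

2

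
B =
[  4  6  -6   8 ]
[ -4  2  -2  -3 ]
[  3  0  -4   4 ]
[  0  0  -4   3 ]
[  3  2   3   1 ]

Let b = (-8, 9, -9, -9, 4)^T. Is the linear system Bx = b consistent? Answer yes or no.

yes

Row reduce the augmented matrix [B | b].
R2 ← R2 + R1: [0, 8, -8, 5, 1]
R3 ← R3 − (3/4)·R1: [0, -9/2, 1/2, -2, -3]
R5 ← R5 − (3/4)·R1: [0, -5/2, 15/2, -5, 10]
R3 ← R3 + (9/16)·R2: [0, 0, -4, 13/16, -39/16]
R5 ← R5 + (5/16)·R2: [0, 0, 5, -55/16, 165/16]
R4 ← R4 − R3: [0, 0, 0, 35/16, -105/16]
R5 ← R5 + (5/4)·R3: [0, 0, 0, -155/64, 465/64]
R5 ← R5 + (31/28)·R4: [0, 0, 0, 0, 0]
The echelon form has 4 nonzero rows, and every pivot lies in the first 4 columns, so rank(B) = rank([B|b]) = 4.
The system is consistent.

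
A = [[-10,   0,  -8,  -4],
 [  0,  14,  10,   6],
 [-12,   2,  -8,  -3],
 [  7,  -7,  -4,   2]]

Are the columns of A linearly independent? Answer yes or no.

yes

Row reduce A to echelon form.
R3 ← R3 − (6/5)·R1: [0, 2, 8/5, 9/5]
R4 ← R4 + (7/10)·R1: [0, -7, -48/5, -4/5]
R3 ← R3 − (1/7)·R2: [0, 0, 6/35, 33/35]
R4 ← R4 + (1/2)·R2: [0, 0, -23/5, 11/5]
R4 ← R4 + (161/6)·R3: [0, 0, 0, 55/2]
4 pivots among 4 columns.
Every column is a pivot column, so the columns are linearly independent.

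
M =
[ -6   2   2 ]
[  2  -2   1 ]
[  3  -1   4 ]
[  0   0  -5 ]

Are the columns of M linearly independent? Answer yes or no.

yes

Row reduce M to echelon form.
R2 ← R2 + (1/3)·R1: [0, -4/3, 5/3]
R3 ← R3 + (1/2)·R1: [0, 0, 5]
R4 ← R4 + R3: [0, 0, 0]
3 pivots among 3 columns.
Every column is a pivot column, so the columns are linearly independent.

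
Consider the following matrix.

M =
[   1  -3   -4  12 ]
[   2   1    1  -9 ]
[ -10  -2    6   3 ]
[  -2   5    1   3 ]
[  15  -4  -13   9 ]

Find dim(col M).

3

Row reduce to echelon form.
R2 ← R2 − (2)·R1: [0, 7, 9, -33]
R3 ← R3 + (10)·R1: [0, -32, -34, 123]
R4 ← R4 + (2)·R1: [0, -1, -7, 27]
R5 ← R5 − (15)·R1: [0, 41, 47, -171]
R3 ← R3 + (32/7)·R2: [0, 0, 50/7, -195/7]
R4 ← R4 + (1/7)·R2: [0, 0, -40/7, 156/7]
R5 ← R5 − (41/7)·R2: [0, 0, -40/7, 156/7]
R4 ← R4 + (4/5)·R3: [0, 0, 0, 0]
R5 ← R5 + (4/5)·R3: [0, 0, 0, 0]
Echelon form has 3 nonzero rows, so rank(M) = 3.
The column space has dimension equal to the rank: 3.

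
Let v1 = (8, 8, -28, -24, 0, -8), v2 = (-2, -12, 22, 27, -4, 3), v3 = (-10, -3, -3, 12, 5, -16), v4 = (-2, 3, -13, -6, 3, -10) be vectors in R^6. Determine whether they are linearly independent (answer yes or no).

Form the matrix with these vectors as rows and row reduce.
R2 ← R2 + (1/4)·R1: [0, -10, 15, 21, -4, 1]
R3 ← R3 + (5/4)·R1: [0, 7, -38, -18, 5, -26]
R4 ← R4 + (1/4)·R1: [0, 5, -20, -12, 3, -12]
R3 ← R3 + (7/10)·R2: [0, 0, -55/2, -33/10, 11/5, -253/10]
R4 ← R4 + (1/2)·R2: [0, 0, -25/2, -3/2, 1, -23/2]
R4 ← R4 − (5/11)·R3: [0, 0, 0, 0, 0, 0]
3 nonzero rows, so the 4 vectors span a space of dimension 3.
Since 3 < 4, the vectors are linearly dependent.

no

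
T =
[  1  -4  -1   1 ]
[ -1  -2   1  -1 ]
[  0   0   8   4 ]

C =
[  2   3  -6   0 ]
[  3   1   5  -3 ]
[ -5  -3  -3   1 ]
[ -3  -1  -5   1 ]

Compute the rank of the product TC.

3

First compute TC:
[[ -8,   1, -28,  12],
 [-10,  -7,  -2,   6],
 [-52, -28, -44,  12]]
Now row reduce the product.
R2 ← R2 − (5/4)·R1: [0, -33/4, 33, -9]
R3 ← R3 − (13/2)·R1: [0, -69/2, 138, -66]
R3 ← R3 − (46/11)·R2: [0, 0, 0, -312/11]
3 nonzero rows, so rank(TC) = 3.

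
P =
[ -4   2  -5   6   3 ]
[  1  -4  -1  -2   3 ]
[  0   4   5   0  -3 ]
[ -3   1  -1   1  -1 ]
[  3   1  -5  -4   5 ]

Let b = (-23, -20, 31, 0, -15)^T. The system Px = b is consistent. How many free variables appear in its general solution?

0

Row reduce the augmented matrix [P | b].
R2 ← R2 + (1/4)·R1: [0, -7/2, -9/4, -1/2, 15/4, -103/4]
R4 ← R4 − (3/4)·R1: [0, -1/2, 11/4, -7/2, -13/4, 69/4]
R5 ← R5 + (3/4)·R1: [0, 5/2, -35/4, 1/2, 29/4, -129/4]
R3 ← R3 + (8/7)·R2: [0, 0, 17/7, -4/7, 9/7, 11/7]
R4 ← R4 − (1/7)·R2: [0, 0, 43/14, -24/7, -53/14, 293/14]
R5 ← R5 + (5/7)·R2: [0, 0, -145/14, 1/7, 139/14, -709/14]
R4 ← R4 − (43/34)·R3: [0, 0, 0, -46/17, -92/17, 322/17]
R5 ← R5 + (145/34)·R3: [0, 0, 0, -39/17, 262/17, -747/17]
R5 ← R5 − (39/46)·R4: [0, 0, 0, 0, 20, -60]
The echelon form has 5 nonzero rows, and every pivot lies in the first 5 columns, so rank(P) = rank([P|b]) = 5.
The system is consistent.
Free variables = (unknowns) − (rank) = 5 − 5 = 0.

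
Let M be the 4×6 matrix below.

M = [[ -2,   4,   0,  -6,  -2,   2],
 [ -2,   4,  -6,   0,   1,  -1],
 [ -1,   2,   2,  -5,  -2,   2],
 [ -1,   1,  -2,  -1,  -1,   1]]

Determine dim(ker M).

Row reduce to echelon form.
R2 ← R2 − R1: [0, 0, -6, 6, 3, -3]
R3 ← R3 − (1/2)·R1: [0, 0, 2, -2, -1, 1]
R4 ← R4 − (1/2)·R1: [0, -1, -2, 2, 0, 0]
Swap R2 ↔ R4
R4 ← R4 + (3)·R3: [0, 0, 0, 0, 0, 0]
3 nonzero rows, so rank(M) = 3.
M has 6 columns; by rank–nullity, nullity = 6 − 3 = 3.

3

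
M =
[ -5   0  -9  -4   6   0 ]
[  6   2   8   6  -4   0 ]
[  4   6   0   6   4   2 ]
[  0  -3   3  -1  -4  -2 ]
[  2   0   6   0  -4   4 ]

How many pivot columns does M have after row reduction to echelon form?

3

Row reduce to echelon form.
R2 ← R2 + (6/5)·R1: [0, 2, -14/5, 6/5, 16/5, 0]
R3 ← R3 + (4/5)·R1: [0, 6, -36/5, 14/5, 44/5, 2]
R5 ← R5 + (2/5)·R1: [0, 0, 12/5, -8/5, -8/5, 4]
R3 ← R3 − (3)·R2: [0, 0, 6/5, -4/5, -4/5, 2]
R4 ← R4 + (3/2)·R2: [0, 0, -6/5, 4/5, 4/5, -2]
R4 ← R4 + R3: [0, 0, 0, 0, 0, 0]
R5 ← R5 − (2)·R3: [0, 0, 0, 0, 0, 0]
Echelon form has 3 nonzero rows, so rank(M) = 3.
Each nonzero row contributes one pivot column: 3 pivot columns.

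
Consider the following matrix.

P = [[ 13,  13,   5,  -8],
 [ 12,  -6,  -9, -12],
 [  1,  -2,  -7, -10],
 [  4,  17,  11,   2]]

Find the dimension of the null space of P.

Row reduce to echelon form.
R2 ← R2 − (12/13)·R1: [0, -18, -177/13, -60/13]
R3 ← R3 − (1/13)·R1: [0, -3, -96/13, -122/13]
R4 ← R4 − (4/13)·R1: [0, 13, 123/13, 58/13]
R3 ← R3 − (1/6)·R2: [0, 0, -133/26, -112/13]
R4 ← R4 + (13/18)·R2: [0, 0, -29/78, 44/39]
R4 ← R4 − (29/399)·R3: [0, 0, 0, 100/57]
4 nonzero rows, so rank(P) = 4.
P has 4 columns; by rank–nullity, nullity = 4 − 4 = 0.

0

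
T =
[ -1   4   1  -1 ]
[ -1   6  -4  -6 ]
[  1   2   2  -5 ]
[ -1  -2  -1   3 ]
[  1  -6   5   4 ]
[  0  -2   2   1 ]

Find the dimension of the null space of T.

0

Row reduce to echelon form.
R2 ← R2 − R1: [0, 2, -5, -5]
R3 ← R3 + R1: [0, 6, 3, -6]
R4 ← R4 − R1: [0, -6, -2, 4]
R5 ← R5 + R1: [0, -2, 6, 3]
R3 ← R3 − (3)·R2: [0, 0, 18, 9]
R4 ← R4 + (3)·R2: [0, 0, -17, -11]
R5 ← R5 + R2: [0, 0, 1, -2]
R6 ← R6 + R2: [0, 0, -3, -4]
R4 ← R4 + (17/18)·R3: [0, 0, 0, -5/2]
R5 ← R5 − (1/18)·R3: [0, 0, 0, -5/2]
R6 ← R6 + (1/6)·R3: [0, 0, 0, -5/2]
R5 ← R5 − R4: [0, 0, 0, 0]
R6 ← R6 − R4: [0, 0, 0, 0]
4 nonzero rows, so rank(T) = 4.
T has 4 columns; by rank–nullity, nullity = 4 − 4 = 0.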